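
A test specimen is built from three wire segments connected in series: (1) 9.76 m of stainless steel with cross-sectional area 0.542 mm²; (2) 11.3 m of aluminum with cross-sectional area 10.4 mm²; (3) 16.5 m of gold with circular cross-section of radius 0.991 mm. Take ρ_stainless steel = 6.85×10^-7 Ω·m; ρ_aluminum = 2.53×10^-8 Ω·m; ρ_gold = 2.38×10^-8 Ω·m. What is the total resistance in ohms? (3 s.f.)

Seg 1: A = 0.542 mm² = 5.420e-07 m²
R_1 = (6.85×10^-7)(9.76)/(5.420e-07) = 12.34 Ω
Seg 2: A = 10.4 mm² = 1.040e-05 m²
R_2 = (2.53×10^-8)(11.3)/(1.040e-05) = 0.02749 Ω
Seg 3: A = πr² = π(9.9100e-04 m)² = 3.085e-06 m²
R_3 = (2.38×10^-8)(16.5)/(3.085e-06) = 0.1273 Ω
R_total = R_1 + R_2 + R_3 = 12.5 Ω

12.5 Ω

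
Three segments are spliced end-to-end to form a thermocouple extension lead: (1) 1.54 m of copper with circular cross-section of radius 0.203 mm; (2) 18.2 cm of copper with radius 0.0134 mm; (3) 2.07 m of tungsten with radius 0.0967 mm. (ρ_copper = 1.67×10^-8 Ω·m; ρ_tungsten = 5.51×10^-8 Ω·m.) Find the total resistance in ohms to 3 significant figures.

Seg 1: A = πr² = π(2.0300e-04 m)² = 1.295e-07 m²
R_1 = (1.67×10^-8)(1.54)/(1.295e-07) = 0.1987 Ω
Seg 2: A = πr² = π(1.3400e-05 m)² = 5.641e-10 m²
R_2 = (1.67×10^-8)(0.182)/(5.641e-10) = 5.388 Ω
Seg 3: A = πr² = π(9.6700e-05 m)² = 2.938e-08 m²
R_3 = (5.51×10^-8)(2.07)/(2.938e-08) = 3.883 Ω
R_total = R_1 + R_2 + R_3 = 9.47 Ω

9.47 Ω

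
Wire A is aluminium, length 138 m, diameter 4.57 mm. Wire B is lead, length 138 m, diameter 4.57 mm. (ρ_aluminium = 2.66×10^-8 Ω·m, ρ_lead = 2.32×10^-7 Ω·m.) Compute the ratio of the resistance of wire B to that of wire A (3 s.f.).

R ∝ ρL/d², so R_B/R_A = (ρ_B/ρ_A)
= (2.32×10^-7/2.66×10^-8) = 8.72

8.72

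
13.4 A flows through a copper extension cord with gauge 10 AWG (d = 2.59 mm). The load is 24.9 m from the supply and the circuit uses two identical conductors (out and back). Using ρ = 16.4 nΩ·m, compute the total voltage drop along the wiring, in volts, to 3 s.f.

ρ = 16.4 nΩ·m = 1.64×10^-8 Ω·m
A = π(2.59/2 mm)² = π(1.2950e-03 m)² = 5.269e-06 m²
Total conductor length (both ways) L = 2 × 24.9 = 49.8 m
R = ρL/A = (1.64×10^-8)(49.8)/(5.269e-06) = 0.155 Ω
V = IR = 13.4 × 0.155 = 2.08 V

2.08 V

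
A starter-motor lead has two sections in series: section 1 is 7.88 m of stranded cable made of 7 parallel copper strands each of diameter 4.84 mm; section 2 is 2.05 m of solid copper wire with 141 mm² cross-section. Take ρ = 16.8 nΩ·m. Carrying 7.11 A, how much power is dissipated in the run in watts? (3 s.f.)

ρ = 16.8 nΩ·m = 1.68×10^-8 Ω·m
Section 1: A_strand = π(2.4200e-03)² = 1.840e-05 m²; R₁ = ρL/(N·A_s) = (1.68×10^-8)(7.88)/(7×1.840e-05) = 0.001028 Ω
Section 2: A = 141 mm² = 1.410e-04 m²
R₂ = (1.68×10^-8)(2.05)/(1.410e-04) = 2.443×10^-4 Ω
R = R₁ + R₂ = 0.001272 Ω
P = I²R = (7.11)² × 0.001272 = 0.0643 W

0.0643 W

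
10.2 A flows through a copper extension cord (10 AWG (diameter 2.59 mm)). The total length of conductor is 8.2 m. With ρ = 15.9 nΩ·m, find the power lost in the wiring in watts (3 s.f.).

ρ = 15.9 nΩ·m = 1.59×10^-8 Ω·m
A = π(2.59/2 mm)² = π(1.2950e-03 m)² = 5.269e-06 m²
R = ρL/A = (1.59×10^-8)(8.2)/(5.269e-06) = 0.02475 Ω
P = I²R = (10.2)² × 0.02475 = 2.57 W

2.57 W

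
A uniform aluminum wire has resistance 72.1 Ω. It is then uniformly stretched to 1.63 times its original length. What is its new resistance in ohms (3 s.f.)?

192 Ω

Volume constant ⇒ A' = A/k with k = 1.63. R' = ρ(kL)/(A/k) = k²R.
R' = 2.657 × 72.1 = 192 Ω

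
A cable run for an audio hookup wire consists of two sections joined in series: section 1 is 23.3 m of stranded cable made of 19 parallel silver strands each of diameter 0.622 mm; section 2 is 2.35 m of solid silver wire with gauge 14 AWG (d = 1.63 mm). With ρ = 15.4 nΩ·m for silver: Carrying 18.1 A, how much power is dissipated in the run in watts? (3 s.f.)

ρ = 15.4 nΩ·m = 1.54×10^-8 Ω·m
Section 1: A_strand = π(3.1100e-04)² = 3.039e-07 m²; R₁ = ρL/(N·A_s) = (1.54×10^-8)(23.3)/(19×3.039e-07) = 0.06215 Ω
Section 2: A = π(1.63/2 mm)² = π(8.1500e-04 m)² = 2.087e-06 m²
R₂ = (1.54×10^-8)(2.35)/(2.087e-06) = 0.01734 Ω
R = R₁ + R₂ = 0.07949 Ω
P = I²R = (18.1)² × 0.07949 = 26.0 W

26.0 W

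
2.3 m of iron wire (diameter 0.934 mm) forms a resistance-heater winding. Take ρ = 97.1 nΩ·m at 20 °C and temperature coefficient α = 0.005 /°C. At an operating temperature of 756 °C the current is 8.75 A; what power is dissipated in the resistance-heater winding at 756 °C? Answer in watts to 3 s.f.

ρ = 97.1 nΩ·m = 9.71×10^-8 Ω·m
A = π(d/2)² = π(4.6700e-04 m)² = 6.851e-07 m²
R₍20₎ = ρL/A = (9.71×10^-8)(2.3)/(6.851e-07) = 0.326 Ω
R₍756₎ = R₍20₎(1 + αΔT) = 0.326 × (1 + 0.005×736) = 1.525 Ω
P = I²R = (8.75)² × 1.525 = 117 W

117 W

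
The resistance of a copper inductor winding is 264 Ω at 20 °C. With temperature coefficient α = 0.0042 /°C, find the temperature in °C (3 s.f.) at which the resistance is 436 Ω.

175 °C

R = R₀(1 + α(T − T₀)) ⇒ T = T₀ + (R/R₀ − 1)/α
T = 20 + (436/264 − 1)/0.0042 = 20 + (0.6515)/0.0042 = 175 °C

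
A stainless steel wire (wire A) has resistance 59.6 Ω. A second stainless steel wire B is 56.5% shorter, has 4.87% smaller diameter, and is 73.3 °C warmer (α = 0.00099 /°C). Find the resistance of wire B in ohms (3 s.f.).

30.7 Ω

R ∝ ρL/d² with ρ ∝ (1+αΔT), so R_B/R_A = (1 − 56.5/100) × (1 − 4.87/100)⁻² × (1 + 0.00099×73.3)
= 0.435 × 1.105 × 1.073 = 0.5156
R_B = 0.5156 × 59.6 = 30.7 Ω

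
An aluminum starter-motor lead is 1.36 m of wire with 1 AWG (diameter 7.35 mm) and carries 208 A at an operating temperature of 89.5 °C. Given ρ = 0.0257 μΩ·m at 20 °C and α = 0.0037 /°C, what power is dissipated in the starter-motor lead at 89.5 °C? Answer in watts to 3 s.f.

ρ = 0.0257 μΩ·m = 2.57×10^-8 Ω·m
A = π(7.35/2 mm)² = π(3.6750e-03 m)² = 4.243e-05 m²
R₍20₎ = ρL/A = (2.57×10^-8)(1.36)/(4.243e-05) = 8.238×10^-4 Ω
R₍89.5₎ = R₍20₎(1 + αΔT) = 8.238×10^-4 × (1 + 0.0037×69.5) = 0.001036 Ω
P = I²R = (208)² × 0.001036 = 44.8 W

44.8 W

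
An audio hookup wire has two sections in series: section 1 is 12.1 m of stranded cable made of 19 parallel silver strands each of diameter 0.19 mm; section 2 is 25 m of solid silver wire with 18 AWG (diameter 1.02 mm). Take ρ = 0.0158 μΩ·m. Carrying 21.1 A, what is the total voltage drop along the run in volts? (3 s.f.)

ρ = 0.0158 μΩ·m = 1.58×10^-8 Ω·m
Section 1: A_strand = π(9.5000e-05)² = 2.835e-08 m²; R₁ = ρL/(N·A_s) = (1.58×10^-8)(12.1)/(19×2.835e-08) = 0.3549 Ω
Section 2: A = π(1.02/2 mm)² = π(5.1000e-04 m)² = 8.171e-07 m²
R₂ = (1.58×10^-8)(25)/(8.171e-07) = 0.4834 Ω
R = R₁ + R₂ = 0.8383 Ω
V = IR = 21.1 × 0.8383 = 17.7 V

17.7 V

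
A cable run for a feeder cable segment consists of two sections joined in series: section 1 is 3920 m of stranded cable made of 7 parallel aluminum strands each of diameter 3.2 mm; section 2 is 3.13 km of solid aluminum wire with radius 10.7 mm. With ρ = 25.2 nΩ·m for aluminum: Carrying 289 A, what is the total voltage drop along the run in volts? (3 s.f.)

ρ = 25.2 nΩ·m = 2.52×10^-8 Ω·m
Section 1: A_strand = π(1.6000e-03)² = 8.042e-06 m²; R₁ = ρL/(N·A_s) = (2.52×10^-8)(3920)/(7×8.042e-06) = 1.755 Ω
Section 2: A = πr² = π(1.0700e-02 m)² = 3.597e-04 m²
R₂ = (2.52×10^-8)(3130)/(3.597e-04) = 0.2193 Ω
R = R₁ + R₂ = 1.974 Ω
V = IR = 289 × 1.974 = 570 V

570 V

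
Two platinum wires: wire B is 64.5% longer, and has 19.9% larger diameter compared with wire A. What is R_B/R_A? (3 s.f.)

1.14

R ∝ L/d², so R_B/R_A = (1 + 64.5/100) × (1 + 19.9/100)⁻²
= 1.645 × 0.6956 = 1.14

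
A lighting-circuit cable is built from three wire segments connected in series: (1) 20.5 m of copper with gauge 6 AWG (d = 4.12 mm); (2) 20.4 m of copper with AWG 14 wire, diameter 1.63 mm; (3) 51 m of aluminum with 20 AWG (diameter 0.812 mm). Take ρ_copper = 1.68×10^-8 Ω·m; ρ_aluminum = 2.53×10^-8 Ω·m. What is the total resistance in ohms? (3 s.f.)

2.68 Ω

Seg 1: A = π(4.12/2 mm)² = π(2.0600e-03 m)² = 1.333e-05 m²
R_1 = (1.68×10^-8)(20.5)/(1.333e-05) = 0.02583 Ω
Seg 2: A = π(1.63/2 mm)² = π(8.1500e-04 m)² = 2.087e-06 m²
R_2 = (1.68×10^-8)(20.4)/(2.087e-06) = 0.1642 Ω
Seg 3: A = π(0.812/2 mm)² = π(4.0600e-04 m)² = 5.178e-07 m²
R_3 = (2.53×10^-8)(51)/(5.178e-07) = 2.492 Ω
R_total = R_1 + R_2 + R_3 = 2.68 Ω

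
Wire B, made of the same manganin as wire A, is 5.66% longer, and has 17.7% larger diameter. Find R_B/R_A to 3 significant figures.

0.763

R ∝ L/d², so R_B/R_A = (1 + 5.66/100) × (1 + 17.7/100)⁻²
= 1.057 × 0.7218 = 0.763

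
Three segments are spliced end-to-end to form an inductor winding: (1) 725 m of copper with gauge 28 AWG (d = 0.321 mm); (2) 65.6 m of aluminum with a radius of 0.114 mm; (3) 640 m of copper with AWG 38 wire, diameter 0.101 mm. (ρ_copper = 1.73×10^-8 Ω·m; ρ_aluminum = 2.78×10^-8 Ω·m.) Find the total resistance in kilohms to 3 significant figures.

Seg 1: A = π(0.321/2 mm)² = π(1.6050e-04 m)² = 8.093e-08 m²
R_1 = (1.73×10^-8)(725)/(8.093e-08) = 155 Ω
Seg 2: A = πr² = π(1.1400e-04 m)² = 4.083e-08 m²
R_2 = (2.78×10^-8)(65.6)/(4.083e-08) = 44.67 Ω
Seg 3: A = π(0.101/2 mm)² = π(5.0500e-05 m)² = 8.012e-09 m²
R_3 = (1.73×10^-8)(640)/(8.012e-09) = 1382 Ω
R_total = R_1 + R_2 + R_3 = 1.58 kΩ

1.58 kΩ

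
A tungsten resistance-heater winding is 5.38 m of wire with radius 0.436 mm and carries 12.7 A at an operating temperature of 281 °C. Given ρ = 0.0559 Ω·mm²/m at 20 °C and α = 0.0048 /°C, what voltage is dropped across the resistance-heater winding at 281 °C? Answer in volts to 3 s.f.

ρ = 0.0559 Ω·mm²/m = 5.59×10^-8 Ω·m
A = πr² = π(4.3600e-04 m)² = 5.972e-07 m²
R₍20₎ = ρL/A = (5.59×10^-8)(5.38)/(5.972e-07) = 0.5036 Ω
R₍281₎ = R₍20₎(1 + αΔT) = 0.5036 × (1 + 0.0048×261) = 1.134 Ω
V = IR = 12.7 × 1.134 = 14.4 V

14.4 V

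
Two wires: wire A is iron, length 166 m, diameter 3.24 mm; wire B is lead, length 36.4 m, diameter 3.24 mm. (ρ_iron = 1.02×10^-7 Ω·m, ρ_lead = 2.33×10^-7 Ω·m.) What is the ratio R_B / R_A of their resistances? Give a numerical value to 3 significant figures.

R ∝ ρL/d², so R_B/R_A = (ρ_B/ρ_A) × (L_B/L_A)
= (2.33×10^-7/1.02×10^-7) × (36.4/166) = 0.501

0.501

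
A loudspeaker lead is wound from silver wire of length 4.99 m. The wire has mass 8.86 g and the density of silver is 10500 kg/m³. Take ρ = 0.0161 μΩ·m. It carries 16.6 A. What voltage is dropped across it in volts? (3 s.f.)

ρ = 0.0161 μΩ·m = 1.61×10^-8 Ω·m
A = m/(density·L) = 0.00886/(10500×4.99) = 1.6910e-07 m²
R = ρL/A = (1.61×10^-8)(4.99)/(1.6910e-07) = 0.4751 Ω
V = IR = 16.6 × 0.4751 = 7.89 V

7.89 V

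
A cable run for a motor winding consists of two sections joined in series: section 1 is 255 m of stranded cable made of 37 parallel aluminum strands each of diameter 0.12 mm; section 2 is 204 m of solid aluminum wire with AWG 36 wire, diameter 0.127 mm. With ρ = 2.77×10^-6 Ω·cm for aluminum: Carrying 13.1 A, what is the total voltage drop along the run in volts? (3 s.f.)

6060 V

ρ = 2.77×10^-6 Ω·cm = 2.77×10^-8 Ω·m
Section 1: A_strand = π(6.0000e-05)² = 1.131e-08 m²; R₁ = ρL/(N·A_s) = (2.77×10^-8)(255)/(37×1.131e-08) = 16.88 Ω
Section 2: A = π(0.127/2 mm)² = π(6.3500e-05 m)² = 1.267e-08 m²
R₂ = (2.77×10^-8)(204)/(1.267e-08) = 446.1 Ω
R = R₁ + R₂ = 463 Ω
V = IR = 13.1 × 463 = 6060 V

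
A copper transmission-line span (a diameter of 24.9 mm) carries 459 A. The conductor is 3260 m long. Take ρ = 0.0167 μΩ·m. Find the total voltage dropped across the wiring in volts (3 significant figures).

ρ = 0.0167 μΩ·m = 1.67×10^-8 Ω·m
A = π(d/2)² = π(1.2450e-02 m)² = 4.870e-04 m²
R = ρL/A = (1.67×10^-8)(3260)/(4.870e-04) = 0.1118 Ω
V = IR = 459 × 0.1118 = 51.3 V

51.3 V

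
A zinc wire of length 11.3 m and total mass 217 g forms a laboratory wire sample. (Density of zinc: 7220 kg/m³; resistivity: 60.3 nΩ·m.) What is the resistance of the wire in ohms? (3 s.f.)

ρ = 60.3 nΩ·m = 6.03×10^-8 Ω·m
A = m/(density·L) = 0.217/(7220×11.3) = 2.6598e-06 m²
R = ρL/A = (6.03×10^-8)(11.3)/(2.6598e-06) = 0.256 Ω

0.256 Ω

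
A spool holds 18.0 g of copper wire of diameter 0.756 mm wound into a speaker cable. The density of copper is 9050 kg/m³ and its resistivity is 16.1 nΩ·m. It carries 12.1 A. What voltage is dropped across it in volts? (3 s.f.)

1.92 V

ρ = 16.1 nΩ·m = 1.61×10^-8 Ω·m
A = π(d/2)² = π(3.7800e-04 m)² = 4.4888e-07 m²
L = m/(density·A) = 0.018/(9050×4.4888e-07) = 4.431 m
R = ρL/A = (1.61×10^-8)(4.431)/(4.4888e-07) = 0.1589 Ω
V = IR = 12.1 × 0.1589 = 1.92 V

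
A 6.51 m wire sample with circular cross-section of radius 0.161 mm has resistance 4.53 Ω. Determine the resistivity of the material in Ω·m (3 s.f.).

A = πr² = π(1.6100e-04 m)² = 8.143e-08 m²
ρ = RA/L = (4.53)(8.143e-08)/(6.51) = 5.67×10^-8 Ω·m

5.67×10^-8 Ω·m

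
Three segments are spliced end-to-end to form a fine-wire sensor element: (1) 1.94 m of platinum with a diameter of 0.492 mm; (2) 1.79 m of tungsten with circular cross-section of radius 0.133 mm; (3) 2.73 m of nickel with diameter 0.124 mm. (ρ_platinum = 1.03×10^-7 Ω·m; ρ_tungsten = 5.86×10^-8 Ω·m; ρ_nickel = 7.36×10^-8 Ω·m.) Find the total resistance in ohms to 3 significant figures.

19.6 Ω

Seg 1: A = π(d/2)² = π(2.4600e-04 m)² = 1.901e-07 m²
R_1 = (1.03×10^-7)(1.94)/(1.901e-07) = 1.051 Ω
Seg 2: A = πr² = π(1.3300e-04 m)² = 5.557e-08 m²
R_2 = (5.86×10^-8)(1.79)/(5.557e-08) = 1.888 Ω
Seg 3: A = π(d/2)² = π(6.2000e-05 m)² = 1.208e-08 m²
R_3 = (7.36×10^-8)(2.73)/(1.208e-08) = 16.64 Ω
R_total = R_1 + R_2 + R_3 = 19.6 Ω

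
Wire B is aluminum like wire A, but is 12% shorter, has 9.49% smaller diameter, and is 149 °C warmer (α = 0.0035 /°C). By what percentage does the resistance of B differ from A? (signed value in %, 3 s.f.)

R ∝ ρL/d² with ρ ∝ (1+αΔT), so R_B/R_A = (1 − 12/100) × (1 − 9.49/100)⁻² × (1 + 0.0035×149)
= 0.88 × 1.221 × 1.522 = 1.634
(R_B − R_A)/R_A = 1.634 − 1 = 63.4%

63.4%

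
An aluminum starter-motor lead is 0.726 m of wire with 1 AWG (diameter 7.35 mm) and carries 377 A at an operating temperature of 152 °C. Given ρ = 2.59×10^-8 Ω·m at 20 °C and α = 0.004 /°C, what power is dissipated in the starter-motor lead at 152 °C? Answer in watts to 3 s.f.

96.2 W

A = π(7.35/2 mm)² = π(3.6750e-03 m)² = 4.243e-05 m²
R₍20₎ = ρL/A = (2.59×10^-8)(0.726)/(4.243e-05) = 4.432×10^-4 Ω
R₍152₎ = R₍20₎(1 + αΔT) = 4.432×10^-4 × (1 + 0.004×132) = 6.772×10^-4 Ω
P = I²R = (377)² × 6.772×10^-4 = 96.2 W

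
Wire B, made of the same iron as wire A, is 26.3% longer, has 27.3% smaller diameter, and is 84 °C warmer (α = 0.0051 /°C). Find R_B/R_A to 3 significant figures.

R ∝ ρL/d² with ρ ∝ (1+αΔT), so R_B/R_A = (1 + 26.3/100) × (1 − 27.3/100)⁻² × (1 + 0.0051×84)
= 1.263 × 1.892 × 1.428 = 3.41

3.41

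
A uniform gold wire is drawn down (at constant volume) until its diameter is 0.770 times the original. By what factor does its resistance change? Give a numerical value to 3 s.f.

Volume constant ⇒ L' = L/r² with r = 0.77. R' = ρL'/A' = ρ(L/r²)/(πr²d₀²/4) = R/r⁴.
Factor = 2.84

2.84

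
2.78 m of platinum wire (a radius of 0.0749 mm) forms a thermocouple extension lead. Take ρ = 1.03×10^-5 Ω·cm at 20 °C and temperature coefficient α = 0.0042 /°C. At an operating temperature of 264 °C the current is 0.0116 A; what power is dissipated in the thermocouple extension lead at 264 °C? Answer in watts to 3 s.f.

0.00443 W

ρ = 1.03×10^-5 Ω·cm = 1.03×10^-7 Ω·m
A = πr² = π(7.4900e-05 m)² = 1.762e-08 m²
R₍20₎ = ρL/A = (1.03×10^-7)(2.78)/(1.762e-08) = 16.25 Ω
R₍264₎ = R₍20₎(1 + αΔT) = 16.25 × (1 + 0.0042×244) = 32.9 Ω
P = I²R = (0.0116)² × 32.9 = 0.00443 W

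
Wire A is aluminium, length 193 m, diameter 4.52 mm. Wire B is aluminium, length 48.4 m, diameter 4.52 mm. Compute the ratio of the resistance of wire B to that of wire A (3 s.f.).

R ∝ ρL/d², so R_B/R_A = (L_B/L_A)
= (48.4/193) = 0.251

0.251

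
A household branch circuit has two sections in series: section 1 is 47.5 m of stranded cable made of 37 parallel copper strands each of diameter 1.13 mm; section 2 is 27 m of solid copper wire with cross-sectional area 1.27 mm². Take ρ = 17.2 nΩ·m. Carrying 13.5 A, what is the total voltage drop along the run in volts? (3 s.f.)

5.23 V

ρ = 17.2 nΩ·m = 1.72×10^-8 Ω·m
Section 1: A_strand = π(5.6500e-04)² = 1.003e-06 m²; R₁ = ρL/(N·A_s) = (1.72×10^-8)(47.5)/(37×1.003e-06) = 0.02202 Ω
Section 2: A = 1.27 mm² = 1.270e-06 m²
R₂ = (1.72×10^-8)(27)/(1.270e-06) = 0.3657 Ω
R = R₁ + R₂ = 0.3877 Ω
V = IR = 13.5 × 0.3877 = 5.23 V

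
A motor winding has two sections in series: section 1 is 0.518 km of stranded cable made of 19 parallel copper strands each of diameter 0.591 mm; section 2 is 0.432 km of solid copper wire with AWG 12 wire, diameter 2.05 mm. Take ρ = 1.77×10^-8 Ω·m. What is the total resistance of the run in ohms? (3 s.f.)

Section 1: A_strand = π(2.9550e-04)² = 2.743e-07 m²; R₁ = ρL/(N·A_s) = (1.77×10^-8)(518)/(19×2.743e-07) = 1.759 Ω
Section 2: A = π(2.05/2 mm)² = π(1.0250e-03 m)² = 3.301e-06 m²
R₂ = (1.77×10^-8)(432)/(3.301e-06) = 2.317 Ω
R = R₁ + R₂ = 4.08 Ω

4.08 Ω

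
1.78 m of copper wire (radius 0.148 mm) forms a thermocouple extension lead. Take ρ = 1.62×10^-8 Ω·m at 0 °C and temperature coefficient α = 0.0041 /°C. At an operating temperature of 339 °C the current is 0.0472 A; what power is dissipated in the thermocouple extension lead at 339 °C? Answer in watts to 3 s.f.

0.00223 W

A = πr² = π(1.4800e-04 m)² = 6.881e-08 m²
R₍0₎ = ρL/A = (1.62×10^-8)(1.78)/(6.881e-08) = 0.419 Ω
R₍339₎ = R₍0₎(1 + αΔT) = 0.419 × (1 + 0.0041×339) = 1.001 Ω
P = I²R = (0.0472)² × 1.001 = 0.00223 W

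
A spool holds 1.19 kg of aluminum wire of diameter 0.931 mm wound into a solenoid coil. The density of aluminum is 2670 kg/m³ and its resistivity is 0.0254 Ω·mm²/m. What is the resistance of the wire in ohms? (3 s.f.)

ρ = 0.0254 Ω·mm²/m = 2.54×10^-8 Ω·m
A = π(d/2)² = π(4.6550e-04 m)² = 6.8075e-07 m²
L = m/(density·A) = 1.19/(2670×6.8075e-07) = 654.7 m
R = ρL/A = (2.54×10^-8)(654.7)/(6.8075e-07) = 24.4 Ω

24.4 Ω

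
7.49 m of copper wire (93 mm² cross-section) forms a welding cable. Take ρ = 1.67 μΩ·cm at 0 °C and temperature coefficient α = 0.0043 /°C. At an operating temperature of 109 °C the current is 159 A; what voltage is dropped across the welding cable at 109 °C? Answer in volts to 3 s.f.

ρ = 1.67 μΩ·cm = 1.67×10^-8 Ω·m
A = 93 mm² = 9.300e-05 m²
R₍0₎ = ρL/A = (1.67×10^-8)(7.49)/(9.300e-05) = 0.001345 Ω
R₍109₎ = R₍0₎(1 + αΔT) = 0.001345 × (1 + 0.0043×109) = 0.001975 Ω
V = IR = 159 × 0.001975 = 0.314 V

0.314 V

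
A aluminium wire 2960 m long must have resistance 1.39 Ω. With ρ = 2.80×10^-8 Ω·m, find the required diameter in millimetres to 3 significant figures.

8.71 mm

A = ρL/R = (2.80×10^-8)(2960)/(1.39) = 5.963e-05 m²
d = 2√(A/π) = 8.713e-03 m = 8.71 mm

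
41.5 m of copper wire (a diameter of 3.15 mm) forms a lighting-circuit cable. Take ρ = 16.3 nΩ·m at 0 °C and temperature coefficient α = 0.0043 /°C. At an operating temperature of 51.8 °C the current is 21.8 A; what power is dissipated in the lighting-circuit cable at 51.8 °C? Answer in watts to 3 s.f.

50.4 W

ρ = 16.3 nΩ·m = 1.63×10^-8 Ω·m
A = π(d/2)² = π(1.5750e-03 m)² = 7.793e-06 m²
R₍0₎ = ρL/A = (1.63×10^-8)(41.5)/(7.793e-06) = 0.0868 Ω
R₍51.8₎ = R₍0₎(1 + αΔT) = 0.0868 × (1 + 0.0043×51.8) = 0.1061 Ω
P = I²R = (21.8)² × 0.1061 = 50.4 W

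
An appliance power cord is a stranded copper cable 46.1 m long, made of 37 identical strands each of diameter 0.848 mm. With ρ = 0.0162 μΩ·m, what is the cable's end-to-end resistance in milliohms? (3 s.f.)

ρ = 0.0162 μΩ·m = 1.62×10^-8 Ω·m
A_strand = π(4.2400e-04 m)² = 5.648e-07 m²
R_strand = ρL/A = (1.62×10^-8)(46.1)/(5.648e-07) = 1.322 Ω
R_total = R_strand/N = 1.322/37 = 35.7 mΩ

35.7 mΩ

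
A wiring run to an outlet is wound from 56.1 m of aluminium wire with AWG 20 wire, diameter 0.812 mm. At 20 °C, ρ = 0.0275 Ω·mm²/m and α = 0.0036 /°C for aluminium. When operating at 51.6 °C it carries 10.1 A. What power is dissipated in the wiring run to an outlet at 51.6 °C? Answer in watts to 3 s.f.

ρ = 0.0275 Ω·mm²/m = 2.75×10^-8 Ω·m
A = π(0.812/2 mm)² = π(4.0600e-04 m)² = 5.178e-07 m²
R₍20₎ = ρL/A = (2.75×10^-8)(56.1)/(5.178e-07) = 2.979 Ω
R₍51.6₎ = R₍20₎(1 + αΔT) = 2.979 × (1 + 0.0036×31.6) = 3.318 Ω
P = I²R = (10.1)² × 3.318 = 338 W

338 W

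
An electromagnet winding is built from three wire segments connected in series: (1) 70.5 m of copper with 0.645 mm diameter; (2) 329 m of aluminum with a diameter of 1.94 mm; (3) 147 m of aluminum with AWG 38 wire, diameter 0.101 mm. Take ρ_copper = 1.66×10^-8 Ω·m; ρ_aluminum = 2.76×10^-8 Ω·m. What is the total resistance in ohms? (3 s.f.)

Seg 1: A = π(d/2)² = π(3.2250e-04 m)² = 3.267e-07 m²
R_1 = (1.66×10^-8)(70.5)/(3.267e-07) = 3.582 Ω
Seg 2: A = π(d/2)² = π(9.7000e-04 m)² = 2.956e-06 m²
R_2 = (2.76×10^-8)(329)/(2.956e-06) = 3.072 Ω
Seg 3: A = π(0.101/2 mm)² = π(5.0500e-05 m)² = 8.012e-09 m²
R_3 = (2.76×10^-8)(147)/(8.012e-09) = 506.4 Ω
R_total = R_1 + R_2 + R_3 = 513 Ω

513 Ω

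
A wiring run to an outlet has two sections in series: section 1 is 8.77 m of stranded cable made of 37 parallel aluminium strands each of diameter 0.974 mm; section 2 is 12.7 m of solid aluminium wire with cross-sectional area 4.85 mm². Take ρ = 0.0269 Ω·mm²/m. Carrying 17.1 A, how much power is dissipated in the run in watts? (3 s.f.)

23.1 W

ρ = 0.0269 Ω·mm²/m = 2.69×10^-8 Ω·m
Section 1: A_strand = π(4.8700e-04)² = 7.451e-07 m²; R₁ = ρL/(N·A_s) = (2.69×10^-8)(8.77)/(37×7.451e-07) = 0.008557 Ω
Section 2: A = 4.85 mm² = 4.850e-06 m²
R₂ = (2.69×10^-8)(12.7)/(4.850e-06) = 0.07044 Ω
R = R₁ + R₂ = 0.079 Ω
P = I²R = (17.1)² × 0.079 = 23.1 W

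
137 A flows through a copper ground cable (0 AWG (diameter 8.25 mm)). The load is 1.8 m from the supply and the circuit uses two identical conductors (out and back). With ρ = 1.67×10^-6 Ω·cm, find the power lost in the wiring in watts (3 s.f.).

21.1 W

ρ = 1.67×10^-6 Ω·cm = 1.67×10^-8 Ω·m
A = π(8.25/2 mm)² = π(4.1250e-03 m)² = 5.346e-05 m²
Total conductor length (both ways) L = 2 × 1.8 = 3.6 m
R = ρL/A = (1.67×10^-8)(3.6)/(5.346e-05) = 0.001125 Ω
P = I²R = (137)² × 0.001125 = 21.1 W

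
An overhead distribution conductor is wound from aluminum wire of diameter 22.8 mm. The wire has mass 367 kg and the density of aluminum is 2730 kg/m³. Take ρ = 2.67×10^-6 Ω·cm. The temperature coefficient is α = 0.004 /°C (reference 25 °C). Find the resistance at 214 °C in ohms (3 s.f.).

0.0378 Ω

ρ = 2.67×10^-6 Ω·cm = 2.67×10^-8 Ω·m
A = π(d/2)² = π(1.1400e-02 m)² = 4.0828e-04 m²
L = m/(density·A) = 367/(2730×4.0828e-04) = 329.3 m
R = ρL/A = (2.67×10^-8)(329.3)/(4.0828e-04) = 0.02153 Ω
R(214 °C) = 0.02153 × (1 + 0.004×189) = 0.0378 Ω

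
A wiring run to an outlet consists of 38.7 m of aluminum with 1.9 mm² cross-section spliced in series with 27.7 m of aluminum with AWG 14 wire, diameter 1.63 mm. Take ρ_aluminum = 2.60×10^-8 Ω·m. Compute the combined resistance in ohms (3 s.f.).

Segment 1: A = 1.9 mm² = 1.900e-06 m²
R₁ = ρL/A = (2.60×10^-8)(38.7)/(1.900e-06) = 0.5296 Ω
Segment 2: A = π(1.63/2 mm)² = π(8.1500e-04 m)² = 2.087e-06 m²
R₂ = (2.60×10^-8)(27.7)/(2.087e-06) = 0.3451 Ω
R = R₁ + R₂ = 0.875 Ω

0.875 Ω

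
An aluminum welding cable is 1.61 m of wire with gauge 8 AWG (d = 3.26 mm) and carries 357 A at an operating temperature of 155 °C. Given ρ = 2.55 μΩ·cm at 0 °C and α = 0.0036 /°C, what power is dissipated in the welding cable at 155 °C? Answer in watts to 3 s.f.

ρ = 2.55 μΩ·cm = 2.55×10^-8 Ω·m
A = π(3.26/2 mm)² = π(1.6300e-03 m)² = 8.347e-06 m²
R₍0₎ = ρL/A = (2.55×10^-8)(1.61)/(8.347e-06) = 0.004919 Ω
R₍155₎ = R₍0₎(1 + αΔT) = 0.004919 × (1 + 0.0036×155) = 0.007663 Ω
P = I²R = (357)² × 0.007663 = 977 W

977 W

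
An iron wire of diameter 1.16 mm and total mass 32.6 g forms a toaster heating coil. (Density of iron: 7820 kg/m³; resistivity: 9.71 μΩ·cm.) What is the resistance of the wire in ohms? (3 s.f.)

0.362 Ω

ρ = 9.71 μΩ·cm = 9.71×10^-8 Ω·m
A = π(d/2)² = π(5.8000e-04 m)² = 1.0568e-06 m²
L = m/(density·A) = 0.0326/(7820×1.0568e-06) = 3.945 m
R = ρL/A = (9.71×10^-8)(3.945)/(1.0568e-06) = 0.362 Ω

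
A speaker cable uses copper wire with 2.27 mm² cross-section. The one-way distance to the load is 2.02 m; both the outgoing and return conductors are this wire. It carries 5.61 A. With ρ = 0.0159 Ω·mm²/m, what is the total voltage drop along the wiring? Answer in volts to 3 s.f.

ρ = 0.0159 Ω·mm²/m = 1.59×10^-8 Ω·m
A = 2.27 mm² = 2.270e-06 m²
Total conductor length (both ways) L = 2 × 2.02 = 4.04 m
R = ρL/A = (1.59×10^-8)(4.04)/(2.270e-06) = 0.0283 Ω
V = IR = 5.61 × 0.0283 = 0.159 V

0.159 V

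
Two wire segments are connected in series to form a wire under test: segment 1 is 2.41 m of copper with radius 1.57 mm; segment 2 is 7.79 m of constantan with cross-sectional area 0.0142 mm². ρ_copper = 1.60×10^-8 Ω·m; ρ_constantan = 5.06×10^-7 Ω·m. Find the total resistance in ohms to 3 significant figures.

Segment 1: A = πr² = π(1.5700e-03 m)² = 7.744e-06 m²
R₁ = ρL/A = (1.60×10^-8)(2.41)/(7.744e-06) = 0.00498 Ω
Segment 2: A = 0.0142 mm² = 1.420e-08 m²
R₂ = (5.06×10^-7)(7.79)/(1.420e-08) = 277.6 Ω
R = R₁ + R₂ = 278 Ω

278 Ω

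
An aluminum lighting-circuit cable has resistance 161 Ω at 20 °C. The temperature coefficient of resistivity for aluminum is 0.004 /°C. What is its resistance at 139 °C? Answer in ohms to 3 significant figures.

238 Ω

ΔT = 139 − 20 = 119 °C
R = R₀(1 + αΔT) = 161 × (1 + 0.004×119) = 161 × 1.476 = 238 Ω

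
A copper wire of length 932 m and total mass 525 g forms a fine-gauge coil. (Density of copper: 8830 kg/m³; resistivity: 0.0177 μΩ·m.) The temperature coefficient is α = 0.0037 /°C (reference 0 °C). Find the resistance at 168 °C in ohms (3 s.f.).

419 Ω

ρ = 0.0177 μΩ·m = 1.77×10^-8 Ω·m
A = m/(density·L) = 0.525/(8830×932) = 6.3794e-08 m²
R = ρL/A = (1.77×10^-8)(932)/(6.3794e-08) = 258.6 Ω
R(168 °C) = 258.6 × (1 + 0.0037×168) = 419 Ω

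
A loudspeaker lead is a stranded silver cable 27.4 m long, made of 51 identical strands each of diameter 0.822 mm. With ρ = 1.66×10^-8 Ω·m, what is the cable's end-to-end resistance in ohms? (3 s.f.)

A_strand = π(4.1100e-04 m)² = 5.307e-07 m²
R_strand = ρL/A = (1.66×10^-8)(27.4)/(5.307e-07) = 0.8571 Ω
R_total = R_strand/N = 0.8571/51 = 0.0168 Ω

0.0168 Ω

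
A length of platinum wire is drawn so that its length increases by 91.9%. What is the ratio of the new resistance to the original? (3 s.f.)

k = 1 + 91.9/100 = 1.919; volume constant ⇒ A' = A/k, so R' = k²R.
Factor = 3.68

3.68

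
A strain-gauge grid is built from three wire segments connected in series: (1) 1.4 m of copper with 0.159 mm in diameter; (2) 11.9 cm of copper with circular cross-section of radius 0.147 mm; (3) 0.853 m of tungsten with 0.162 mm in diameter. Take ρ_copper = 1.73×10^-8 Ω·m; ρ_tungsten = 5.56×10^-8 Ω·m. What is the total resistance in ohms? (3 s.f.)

3.55 Ω

Seg 1: A = π(d/2)² = π(7.9500e-05 m)² = 1.986e-08 m²
R_1 = (1.73×10^-8)(1.4)/(1.986e-08) = 1.22 Ω
Seg 2: A = πr² = π(1.4700e-04 m)² = 6.789e-08 m²
R_2 = (1.73×10^-8)(0.119)/(6.789e-08) = 0.03033 Ω
Seg 3: A = π(d/2)² = π(8.1000e-05 m)² = 2.061e-08 m²
R_3 = (5.56×10^-8)(0.853)/(2.061e-08) = 2.301 Ω
R_total = R_1 + R_2 + R_3 = 3.55 Ω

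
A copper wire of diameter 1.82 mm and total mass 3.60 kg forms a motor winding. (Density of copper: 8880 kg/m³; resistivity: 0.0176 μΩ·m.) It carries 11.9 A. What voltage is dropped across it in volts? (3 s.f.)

12.5 V

ρ = 0.0176 μΩ·m = 1.76×10^-8 Ω·m
A = π(d/2)² = π(9.1000e-04 m)² = 2.6016e-06 m²
L = m/(density·A) = 3.6/(8880×2.6016e-06) = 155.8 m
R = ρL/A = (1.76×10^-8)(155.8)/(2.6016e-06) = 1.054 Ω
V = IR = 11.9 × 1.054 = 12.5 V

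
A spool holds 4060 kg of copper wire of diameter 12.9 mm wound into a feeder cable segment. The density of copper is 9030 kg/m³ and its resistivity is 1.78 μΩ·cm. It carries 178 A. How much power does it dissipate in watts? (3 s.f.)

ρ = 1.78 μΩ·cm = 1.78×10^-8 Ω·m
A = π(d/2)² = π(6.4500e-03 m)² = 1.3070e-04 m²
L = m/(density·A) = 4060/(9030×1.3070e-04) = 3440 m
R = ρL/A = (1.78×10^-8)(3440)/(1.3070e-04) = 0.4685 Ω
P = I²R = (178)² × 0.4685 = 14800 W

14800 W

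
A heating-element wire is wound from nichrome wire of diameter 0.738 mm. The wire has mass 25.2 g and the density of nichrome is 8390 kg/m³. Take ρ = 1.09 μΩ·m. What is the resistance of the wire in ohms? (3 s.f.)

ρ = 1.09 μΩ·m = 1.09×10^-6 Ω·m
A = π(d/2)² = π(3.6900e-04 m)² = 4.2776e-07 m²
L = m/(density·A) = 0.0252/(8390×4.2776e-07) = 7.022 m
R = ρL/A = (1.09×10^-6)(7.022)/(4.2776e-07) = 17.9 Ω

17.9 Ω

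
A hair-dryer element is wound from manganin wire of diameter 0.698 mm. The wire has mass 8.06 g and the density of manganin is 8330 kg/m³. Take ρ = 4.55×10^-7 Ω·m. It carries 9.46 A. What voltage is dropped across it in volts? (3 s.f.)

A = π(d/2)² = π(3.4900e-04 m)² = 3.8265e-07 m²
L = m/(density·A) = 0.00806/(8330×3.8265e-07) = 2.529 m
R = ρL/A = (4.55×10^-7)(2.529)/(3.8265e-07) = 3.007 Ω
V = IR = 9.46 × 3.007 = 28.4 V

28.4 V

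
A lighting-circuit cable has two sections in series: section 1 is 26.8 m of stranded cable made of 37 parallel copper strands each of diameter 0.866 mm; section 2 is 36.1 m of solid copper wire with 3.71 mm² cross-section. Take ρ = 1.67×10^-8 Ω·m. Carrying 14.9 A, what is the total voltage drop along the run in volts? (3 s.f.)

2.73 V

Section 1: A_strand = π(4.3300e-04)² = 5.890e-07 m²; R₁ = ρL/(N·A_s) = (1.67×10^-8)(26.8)/(37×5.890e-07) = 0.02054 Ω
Section 2: A = 3.71 mm² = 3.710e-06 m²
R₂ = (1.67×10^-8)(36.1)/(3.710e-06) = 0.1625 Ω
R = R₁ + R₂ = 0.183 Ω
V = IR = 14.9 × 0.183 = 2.73 V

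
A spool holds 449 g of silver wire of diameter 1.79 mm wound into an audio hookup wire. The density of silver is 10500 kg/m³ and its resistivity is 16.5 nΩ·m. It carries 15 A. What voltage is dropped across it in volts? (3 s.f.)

ρ = 16.5 nΩ·m = 1.65×10^-8 Ω·m
A = π(d/2)² = π(8.9500e-04 m)² = 2.5165e-06 m²
L = m/(density·A) = 0.449/(10500×2.5165e-06) = 16.99 m
R = ρL/A = (1.65×10^-8)(16.99)/(2.5165e-06) = 0.1114 Ω
V = IR = 15 × 0.1114 = 1.67 V

1.67 V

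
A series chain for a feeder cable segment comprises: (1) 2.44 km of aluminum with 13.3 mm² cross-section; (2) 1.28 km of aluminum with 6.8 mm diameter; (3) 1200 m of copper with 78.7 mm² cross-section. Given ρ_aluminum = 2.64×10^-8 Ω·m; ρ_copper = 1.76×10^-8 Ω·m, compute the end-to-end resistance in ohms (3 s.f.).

Seg 1: A = 13.3 mm² = 1.330e-05 m²
R_1 = (2.64×10^-8)(2440)/(1.330e-05) = 4.843 Ω
Seg 2: A = π(d/2)² = π(3.4000e-03 m)² = 3.632e-05 m²
R_2 = (2.64×10^-8)(1280)/(3.632e-05) = 0.9305 Ω
Seg 3: A = 78.7 mm² = 7.870e-05 m²
R_3 = (1.76×10^-8)(1200)/(7.870e-05) = 0.2684 Ω
R_total = R_1 + R_2 + R_3 = 6.04 Ω

6.04 Ω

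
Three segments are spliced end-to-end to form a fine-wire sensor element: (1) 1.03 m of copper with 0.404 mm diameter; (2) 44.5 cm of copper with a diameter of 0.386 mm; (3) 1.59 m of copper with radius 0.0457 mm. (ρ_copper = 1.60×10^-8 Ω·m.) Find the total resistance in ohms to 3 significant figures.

Seg 1: A = π(d/2)² = π(2.0200e-04 m)² = 1.282e-07 m²
R_1 = (1.60×10^-8)(1.03)/(1.282e-07) = 0.1286 Ω
Seg 2: A = π(d/2)² = π(1.9300e-04 m)² = 1.170e-07 m²
R_2 = (1.60×10^-8)(0.445)/(1.170e-07) = 0.06084 Ω
Seg 3: A = πr² = π(4.5700e-05 m)² = 6.561e-09 m²
R_3 = (1.60×10^-8)(1.59)/(6.561e-09) = 3.877 Ω
R_total = R_1 + R_2 + R_3 = 4.07 Ω

4.07 Ω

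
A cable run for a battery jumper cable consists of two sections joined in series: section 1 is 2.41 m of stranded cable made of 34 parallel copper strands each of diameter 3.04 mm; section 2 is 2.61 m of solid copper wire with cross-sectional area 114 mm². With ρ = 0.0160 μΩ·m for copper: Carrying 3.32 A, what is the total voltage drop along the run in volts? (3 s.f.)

0.00173 V

ρ = 0.0160 μΩ·m = 1.60×10^-8 Ω·m
Section 1: A_strand = π(1.5200e-03)² = 7.258e-06 m²; R₁ = ρL/(N·A_s) = (1.60×10^-8)(2.41)/(34×7.258e-06) = 1.563×10^-4 Ω
Section 2: A = 114 mm² = 1.140e-04 m²
R₂ = (1.60×10^-8)(2.61)/(1.140e-04) = 3.663×10^-4 Ω
R = R₁ + R₂ = 5.226×10^-4 Ω
V = IR = 3.32 × 5.226×10^-4 = 0.00173 V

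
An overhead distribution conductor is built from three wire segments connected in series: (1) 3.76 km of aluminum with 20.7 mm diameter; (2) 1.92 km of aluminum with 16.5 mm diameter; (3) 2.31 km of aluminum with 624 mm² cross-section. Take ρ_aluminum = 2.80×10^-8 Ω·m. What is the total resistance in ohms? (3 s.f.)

Seg 1: A = π(d/2)² = π(1.0350e-02 m)² = 3.365e-04 m²
R_1 = (2.80×10^-8)(3760)/(3.365e-04) = 0.3128 Ω
Seg 2: A = π(d/2)² = π(8.2500e-03 m)² = 2.138e-04 m²
R_2 = (2.80×10^-8)(1920)/(2.138e-04) = 0.2514 Ω
Seg 3: A = 624 mm² = 6.240e-04 m²
R_3 = (2.80×10^-8)(2310)/(6.240e-04) = 0.1037 Ω
R_total = R_1 + R_2 + R_3 = 0.668 Ω

0.668 Ω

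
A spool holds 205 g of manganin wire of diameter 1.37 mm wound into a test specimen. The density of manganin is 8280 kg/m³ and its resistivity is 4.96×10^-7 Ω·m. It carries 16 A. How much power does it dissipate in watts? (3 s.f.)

1450 W

A = π(d/2)² = π(6.8500e-04 m)² = 1.4741e-06 m²
L = m/(density·A) = 0.205/(8280×1.4741e-06) = 16.8 m
R = ρL/A = (4.96×10^-7)(16.8)/(1.4741e-06) = 5.651 Ω
P = I²R = (16)² × 5.651 = 1450 W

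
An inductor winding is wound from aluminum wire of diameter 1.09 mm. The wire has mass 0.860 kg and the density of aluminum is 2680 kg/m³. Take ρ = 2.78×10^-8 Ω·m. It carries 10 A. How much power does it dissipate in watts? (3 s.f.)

A = π(d/2)² = π(5.4500e-04 m)² = 9.3313e-07 m²
L = m/(density·A) = 0.86/(2680×9.3313e-07) = 343.9 m
R = ρL/A = (2.78×10^-8)(343.9)/(9.3313e-07) = 10.25 Ω
P = I²R = (10)² × 10.25 = 1020 W

1020 W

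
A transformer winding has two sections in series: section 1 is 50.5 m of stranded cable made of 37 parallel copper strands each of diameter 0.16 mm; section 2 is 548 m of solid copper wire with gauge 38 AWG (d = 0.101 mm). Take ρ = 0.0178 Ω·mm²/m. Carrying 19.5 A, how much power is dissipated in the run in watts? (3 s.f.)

ρ = 0.0178 Ω·mm²/m = 1.78×10^-8 Ω·m
Section 1: A_strand = π(8.0000e-05)² = 2.011e-08 m²; R₁ = ρL/(N·A_s) = (1.78×10^-8)(50.5)/(37×2.011e-08) = 1.208 Ω
Section 2: A = π(0.101/2 mm)² = π(5.0500e-05 m)² = 8.012e-09 m²
R₂ = (1.78×10^-8)(548)/(8.012e-09) = 1217 Ω
R = R₁ + R₂ = 1219 Ω
P = I²R = (19.5)² × 1219 = 4.63×10^5 W

4.63×10^5 W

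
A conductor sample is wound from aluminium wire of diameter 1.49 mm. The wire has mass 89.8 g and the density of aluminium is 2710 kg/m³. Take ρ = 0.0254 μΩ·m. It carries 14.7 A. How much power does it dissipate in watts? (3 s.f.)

59.8 W

ρ = 0.0254 μΩ·m = 2.54×10^-8 Ω·m
A = π(d/2)² = π(7.4500e-04 m)² = 1.7437e-06 m²
L = m/(density·A) = 0.0898/(2710×1.7437e-06) = 19 m
R = ρL/A = (2.54×10^-8)(19)/(1.7437e-06) = 0.2768 Ω
P = I²R = (14.7)² × 0.2768 = 59.8 W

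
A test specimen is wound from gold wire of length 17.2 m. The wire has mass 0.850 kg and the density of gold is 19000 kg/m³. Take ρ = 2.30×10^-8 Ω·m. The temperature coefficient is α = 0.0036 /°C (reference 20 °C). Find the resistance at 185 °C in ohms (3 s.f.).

0.242 Ω

A = m/(density·L) = 0.85/(19000×17.2) = 2.6010e-06 m²
R = ρL/A = (2.30×10^-8)(17.2)/(2.6010e-06) = 0.1521 Ω
R(185 °C) = 0.1521 × (1 + 0.0036×165) = 0.242 Ω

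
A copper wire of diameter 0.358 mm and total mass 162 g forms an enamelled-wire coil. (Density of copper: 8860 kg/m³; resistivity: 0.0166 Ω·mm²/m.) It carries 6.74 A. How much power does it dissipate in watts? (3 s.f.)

1360 W

ρ = 0.0166 Ω·mm²/m = 1.66×10^-8 Ω·m
A = π(d/2)² = π(1.7900e-04 m)² = 1.0066e-07 m²
L = m/(density·A) = 0.162/(8860×1.0066e-07) = 181.6 m
R = ρL/A = (1.66×10^-8)(181.6)/(1.0066e-07) = 29.96 Ω
P = I²R = (6.74)² × 29.96 = 1360 W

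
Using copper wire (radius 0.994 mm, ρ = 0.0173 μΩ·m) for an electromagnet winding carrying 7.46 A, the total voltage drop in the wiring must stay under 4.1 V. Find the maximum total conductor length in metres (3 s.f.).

ρ = 0.0173 μΩ·m = 1.73×10^-8 Ω·m
A = πr² = π(9.9400e-04 m)² = 3.104e-06 m²
L_max = V_max·A/(1·ρI) = (4.1)(3.104e-06)/(1.73×10^-8×7.46) = 98.6 m

98.6 m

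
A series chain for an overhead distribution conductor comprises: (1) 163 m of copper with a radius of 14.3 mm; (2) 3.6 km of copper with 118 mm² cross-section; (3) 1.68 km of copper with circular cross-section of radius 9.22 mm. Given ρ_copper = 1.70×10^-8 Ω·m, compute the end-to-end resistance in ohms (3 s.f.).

Seg 1: A = πr² = π(1.4300e-02 m)² = 6.424e-04 m²
R_1 = (1.70×10^-8)(163)/(6.424e-04) = 0.004313 Ω
Seg 2: A = 118 mm² = 1.180e-04 m²
R_2 = (1.70×10^-8)(3600)/(1.180e-04) = 0.5186 Ω
Seg 3: A = πr² = π(9.2200e-03 m)² = 2.671e-04 m²
R_3 = (1.70×10^-8)(1680)/(2.671e-04) = 0.1069 Ω
R_total = R_1 + R_2 + R_3 = 0.630 Ω

0.630 Ω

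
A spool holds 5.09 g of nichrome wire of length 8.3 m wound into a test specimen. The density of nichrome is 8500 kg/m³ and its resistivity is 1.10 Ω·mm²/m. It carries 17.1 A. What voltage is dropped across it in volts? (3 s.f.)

ρ = 1.10 Ω·mm²/m = 1.10×10^-6 Ω·m
A = m/(density·L) = 0.00509/(8500×8.3) = 7.2147e-08 m²
R = ρL/A = (1.10×10^-6)(8.3)/(7.2147e-08) = 126.5 Ω
V = IR = 17.1 × 126.5 = 2160 V

2160 V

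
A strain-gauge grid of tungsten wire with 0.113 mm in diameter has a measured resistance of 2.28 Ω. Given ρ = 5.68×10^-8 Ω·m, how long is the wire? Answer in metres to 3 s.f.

0.403 m

A = π(d/2)² = π(5.6500e-05 m)² = 1.003e-08 m²
L = RA/ρ = (2.28)(1.003e-08)/(5.68×10^-8) = 0.403 m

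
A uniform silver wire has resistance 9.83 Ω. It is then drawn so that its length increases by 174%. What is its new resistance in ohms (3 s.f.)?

k = 1 + 174/100 = 2.74; volume constant ⇒ A' = A/k, so R' = k²R.
R' = 7.508 × 9.83 = 73.8 Ω

73.8 Ω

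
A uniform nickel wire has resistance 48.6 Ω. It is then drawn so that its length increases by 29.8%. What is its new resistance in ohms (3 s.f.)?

81.9 Ω

k = 1 + 29.8/100 = 1.298; volume constant ⇒ A' = A/k, so R' = k²R.
R' = 1.685 × 48.6 = 81.9 Ω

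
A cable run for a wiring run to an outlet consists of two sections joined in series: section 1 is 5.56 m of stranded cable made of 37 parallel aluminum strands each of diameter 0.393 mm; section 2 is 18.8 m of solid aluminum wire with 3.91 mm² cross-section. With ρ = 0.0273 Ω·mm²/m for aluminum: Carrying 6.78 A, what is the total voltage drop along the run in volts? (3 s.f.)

ρ = 0.0273 Ω·mm²/m = 2.73×10^-8 Ω·m
Section 1: A_strand = π(1.9650e-04)² = 1.213e-07 m²; R₁ = ρL/(N·A_s) = (2.73×10^-8)(5.56)/(37×1.213e-07) = 0.03382 Ω
Section 2: A = 3.91 mm² = 3.910e-06 m²
R₂ = (2.73×10^-8)(18.8)/(3.910e-06) = 0.1313 Ω
R = R₁ + R₂ = 0.1651 Ω
V = IR = 6.78 × 0.1651 = 1.12 V

1.12 V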